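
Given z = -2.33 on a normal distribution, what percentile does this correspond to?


CDF(z) = 0.5 * (1 + erf(z/sqrt(2)))
erf(-1.6476) = -0.9802
CDF = 0.0099
Percentile rank = 0.0099 * 100 = 0.99

0.99


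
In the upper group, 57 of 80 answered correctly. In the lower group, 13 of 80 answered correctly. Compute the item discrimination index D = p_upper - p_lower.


p_upper = 57/80 = 0.7125
p_lower = 13/80 = 0.1625
D = 0.7125 - 0.1625 = 0.55

0.55


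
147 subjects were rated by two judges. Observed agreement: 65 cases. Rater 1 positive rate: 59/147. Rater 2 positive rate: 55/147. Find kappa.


P_o = 65/147 = 0.442177
P_e = (59*55 + 88*92) / 21609 = 0.524828
kappa = (P_o - P_e) / (1 - P_e)
kappa = (0.442177 - 0.524828) / (1 - 0.524828)
kappa = -0.1739

-0.1739


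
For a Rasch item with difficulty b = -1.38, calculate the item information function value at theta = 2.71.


P = 1/(1+exp(-(2.71--1.38))) = 0.9835
I = P*(1-P) = 0.9835 * 0.0165
I = 0.0162

0.0162


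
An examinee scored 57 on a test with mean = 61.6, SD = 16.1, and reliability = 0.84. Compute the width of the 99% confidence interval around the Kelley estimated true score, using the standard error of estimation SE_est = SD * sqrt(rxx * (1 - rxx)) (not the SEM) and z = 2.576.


True score estimate = 0.84*57 + 0.16*61.6 = 57.736
SE_est = SD * sqrt(rxx * (1 - rxx)) = 16.1 * sqrt(0.84 * 0.16) = 16.1 * sqrt(0.1344) = 5.902357
CI = T_est +/- z * SE_est, so width = 2 * z * SE_est = 2 * 2.576 * 5.902357
Width = 30.4089

30.4089


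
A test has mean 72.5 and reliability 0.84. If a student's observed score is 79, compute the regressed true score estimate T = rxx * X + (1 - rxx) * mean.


T_est = rxx * X + (1 - rxx) * mean
T_est = 0.84 * 79 + 0.16 * 72.5
T_est = 66.36 + 11.6
T_est = 77.96

77.96


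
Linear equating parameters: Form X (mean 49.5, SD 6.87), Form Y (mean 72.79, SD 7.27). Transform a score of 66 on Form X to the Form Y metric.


slope = SD_Y / SD_X = 7.27 / 6.87 ~ 1.0582
intercept = mean_Y - slope * mean_X = 72.79 - (7.27 / 6.87) * 49.5 ~ 20.4079
Y = slope * X + intercept. To avoid rounding drift from the rounded slope/intercept, evaluate the equivalent form Y = mean_Y + SD_Y * (X - mean_X) / SD_X at full precision:
Y = 72.79 + 7.27 * (66 - 49.5) / 6.87
Y = 72.79 + 7.27 * 16.5 / 6.87
Y = 72.79 + 119.955 / 6.87
Y = 72.79 + 17.4607
Y = 90.2507

90.2507


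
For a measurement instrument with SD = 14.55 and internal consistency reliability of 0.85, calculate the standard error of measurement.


SEM = SD * sqrt(1 - rxx)
SEM = 14.55 * sqrt(1 - 0.85)
SEM = 14.55 * sqrt(0.15) = 14.55 * 0.387298
SEM = 5.6352

5.6352


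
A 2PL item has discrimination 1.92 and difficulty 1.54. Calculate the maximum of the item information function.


For 2PL, max info at theta = b = 1.54
I_max = a^2 / 4 = 1.92^2 / 4
= 3.6864 / 4
I_max = 0.9216

0.9216


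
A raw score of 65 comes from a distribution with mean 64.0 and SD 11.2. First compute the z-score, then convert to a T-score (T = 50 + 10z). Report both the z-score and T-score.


z = (X - mean) / SD = (65 - 64.0) / 11.2
z = 1.0 / 11.2
z = 0.0893
T-score = T = 50 + 10z
Carry z at full precision (z = 1.0 / 11.2) into the conversion:
T-score = 50 + 10 * (1.0 / 11.2) = 50 + 10 / 11.2
T-score = 50 + 0.8929
T-score = 50.8929

50.8929


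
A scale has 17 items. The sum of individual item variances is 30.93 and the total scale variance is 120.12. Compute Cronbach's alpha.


alpha = (k/(k-1)) * (1 - sum(si^2)/s_total^2)
= (17/16) * (1 - 30.93/120.12)
alpha = 0.7889

0.7889


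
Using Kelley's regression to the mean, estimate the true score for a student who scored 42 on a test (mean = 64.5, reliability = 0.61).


T_est = rxx * X + (1 - rxx) * mean
T_est = 0.61 * 42 + 0.39 * 64.5
T_est = 25.62 + 25.155
T_est = 50.775

50.775


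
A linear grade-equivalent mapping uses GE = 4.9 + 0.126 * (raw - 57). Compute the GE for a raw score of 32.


raw - median = 32 - 57 = -25
slope * diff = 0.126 * -25 = -3.15
GE = 4.9 + -3.15
GE = 1.75

1.75


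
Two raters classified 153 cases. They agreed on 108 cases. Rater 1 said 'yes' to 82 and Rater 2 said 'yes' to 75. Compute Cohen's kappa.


P_o = 108/153 = 0.705882
P_e = (82*75 + 71*78) / 23409 = 0.499295
kappa = (P_o - P_e) / (1 - P_e)
kappa = (0.705882 - 0.499295) / (1 - 0.499295)
kappa = 0.4126

0.4126


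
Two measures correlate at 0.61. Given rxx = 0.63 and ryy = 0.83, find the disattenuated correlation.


r_corrected = rxy / sqrt(rxx * ryy)
= 0.61 / sqrt(0.63 * 0.83)
= 0.61 / sqrt(0.5229)
= 0.61 / 0.723118
r_corrected = 0.8436

0.8436


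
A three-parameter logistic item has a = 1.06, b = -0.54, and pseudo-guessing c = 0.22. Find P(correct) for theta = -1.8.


logit = 1.06*(-1.8 - -0.54) = -1.3356
P* = 1/(1 + exp(--1.3356)) = 0.2082
P = 0.22 + (1 - 0.22) * 0.2082
P = 0.3824

0.3824


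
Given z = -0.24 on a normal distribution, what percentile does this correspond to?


CDF(z) = 0.5 * (1 + erf(z/sqrt(2)))
erf(-0.1697) = -0.1897
CDF = 0.4052
Percentile rank = 0.4052 * 100 = 40.52

40.52


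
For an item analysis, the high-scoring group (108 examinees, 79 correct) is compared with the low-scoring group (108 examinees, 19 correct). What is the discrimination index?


p_upper = 79/108 = 0.7315
p_lower = 19/108 = 0.1759
D = 0.7315 - 0.1759 = 0.5556

0.5556


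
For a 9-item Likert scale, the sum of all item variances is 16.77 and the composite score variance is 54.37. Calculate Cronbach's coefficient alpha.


alpha = (k/(k-1)) * (1 - sum(si^2)/s_total^2)
= (9/8) * (1 - 16.77/54.37)
alpha = 0.778

0.778


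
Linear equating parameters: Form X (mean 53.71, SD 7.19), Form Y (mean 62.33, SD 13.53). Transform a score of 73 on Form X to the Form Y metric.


slope = SD_Y / SD_X = 13.53 / 7.19 ~ 1.8818
intercept = mean_Y - slope * mean_X = 62.33 - (13.53 / 7.19) * 53.71 ~ -38.7404
Y = slope * X + intercept. To avoid rounding drift from the rounded slope/intercept, evaluate the equivalent form Y = mean_Y + SD_Y * (X - mean_X) / SD_X at full precision:
Y = 62.33 + 13.53 * (73 - 53.71) / 7.19
Y = 62.33 + 13.53 * 19.29 / 7.19
Y = 62.33 + 260.9937 / 7.19
Y = 62.33 + 36.2995
Y = 98.6295

98.6295


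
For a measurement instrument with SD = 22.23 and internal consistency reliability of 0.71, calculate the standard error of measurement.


SEM = SD * sqrt(1 - rxx)
SEM = 22.23 * sqrt(1 - 0.71)
SEM = 22.23 * sqrt(0.29) = 22.23 * 0.538516
SEM = 11.9712

11.9712


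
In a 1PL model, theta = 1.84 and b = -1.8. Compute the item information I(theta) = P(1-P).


P = 1/(1+exp(-(1.84--1.8))) = 0.9744
I = P*(1-P) = 0.9744 * 0.0256
I = 0.0249

0.0249


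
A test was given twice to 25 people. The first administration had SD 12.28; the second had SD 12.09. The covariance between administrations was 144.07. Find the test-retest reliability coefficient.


r = cov(X,Y) / (SD_X * SD_Y)
r = 144.07 / (12.28 * 12.09)
r = 144.07 / 148.4652
r = 0.9704

0.9704


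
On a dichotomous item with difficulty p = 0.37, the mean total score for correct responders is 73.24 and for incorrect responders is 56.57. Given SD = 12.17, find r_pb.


q = 1 - p = 0.63
rpb = ((M1 - M0) / SD) * sqrt(p * q)
rpb = ((73.24 - 56.57) / 12.17) * sqrt(0.37 * 0.63)
rpb = 0.6613

0.6613


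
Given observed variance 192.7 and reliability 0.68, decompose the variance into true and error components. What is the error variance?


var_true = rxx * var_obs = 0.68 * 192.7 = 131.036
var_error = var_obs - var_true
var_error = 192.7 - 131.036
var_error = 61.664

61.664


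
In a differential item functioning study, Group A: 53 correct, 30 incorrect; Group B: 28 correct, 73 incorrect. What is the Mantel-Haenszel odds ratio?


Odds_A = 53/30 = 1.7667
Odds_B = 28/73 = 0.3836
OR = Odds_A / Odds_B = 1.7667 / 0.3836
Exactly, OR = (53 * 73) / (30 * 28) = 3869 / 840
OR = 4.606

4.606


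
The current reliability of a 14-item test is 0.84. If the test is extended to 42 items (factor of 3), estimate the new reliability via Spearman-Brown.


r_new = (n * rxx) / (1 + (n-1) * rxx)
r_new = (3 * 0.84) / (1 + 2 * 0.84)
r_new = 2.52 / 2.68
r_new = 0.9403

0.9403


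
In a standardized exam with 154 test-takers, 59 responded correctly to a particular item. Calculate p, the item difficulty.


Item difficulty p = number correct / total examinees
p = 59 / 154
p = 0.3831

0.3831


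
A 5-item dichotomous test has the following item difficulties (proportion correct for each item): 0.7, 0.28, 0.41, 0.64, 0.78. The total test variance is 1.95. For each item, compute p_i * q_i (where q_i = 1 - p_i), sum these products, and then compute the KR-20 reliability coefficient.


For each item, compute p_i * q_i:
  Item 1: 0.7 * 0.3 = 0.21
  Item 2: 0.28 * 0.72 = 0.2016
  Item 3: 0.41 * 0.59 = 0.2419
  Item 4: 0.64 * 0.36 = 0.2304
  Item 5: 0.78 * 0.22 = 0.1716
Sum(p_i * q_i) = 0.21 + 0.2016 + 0.2419 + 0.2304 + 0.1716 = 1.0555
KR-20 = (k/(k-1)) * (1 - Sum(p_i*q_i) / Var_total)
= (5/4) * (1 - 1.0555/1.95)
= 1.25 * 0.4587
KR-20 = 0.5734

0.5734


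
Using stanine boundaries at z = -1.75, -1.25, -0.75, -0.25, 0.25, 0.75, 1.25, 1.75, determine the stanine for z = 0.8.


Stanine boundaries: [-1.75, -1.25, -0.75, -0.25, 0.25, 0.75, 1.25, 1.75]
z = 0.8
Check each boundary:
  z >= -1.75 -> could be stanine 2
  z >= -1.25 -> could be stanine 3
  z >= -0.75 -> could be stanine 4
  z >= -0.25 -> could be stanine 5
  z >= 0.25 -> could be stanine 6
  z >= 0.75 -> could be stanine 7
  z < 1.25
  z < 1.75
Highest qualifying boundary gives stanine = 7

7


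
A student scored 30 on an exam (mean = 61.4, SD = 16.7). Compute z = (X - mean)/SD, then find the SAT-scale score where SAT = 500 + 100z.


z = (X - mean) / SD = (30 - 61.4) / 16.7
z = -31.4 / 16.7
z = -1.8802
SAT-scale = SAT = 500 + 100z
Carry z at full precision (z = -31.4 / 16.7) into the conversion:
SAT-scale = 500 + 100 * (-31.4 / 16.7) = 500 + -3140 / 16.7
SAT-scale = 500 + -188.024
SAT-scale = 311.976

311.976


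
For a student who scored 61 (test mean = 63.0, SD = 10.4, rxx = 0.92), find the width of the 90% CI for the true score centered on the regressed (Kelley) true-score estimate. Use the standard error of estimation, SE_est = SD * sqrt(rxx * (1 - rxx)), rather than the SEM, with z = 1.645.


True score estimate = 0.92*61 + 0.08*63.0 = 61.16
SE_est = SD * sqrt(rxx * (1 - rxx)) = 10.4 * sqrt(0.92 * 0.08) = 10.4 * sqrt(0.0736) = 2.821449
CI = T_est +/- z * SE_est, so width = 2 * z * SE_est = 2 * 1.645 * 2.821449
Width = 9.2826

9.2826


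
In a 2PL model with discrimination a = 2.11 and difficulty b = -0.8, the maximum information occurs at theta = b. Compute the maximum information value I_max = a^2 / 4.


For 2PL, max info at theta = b = -0.8
I_max = a^2 / 4 = 2.11^2 / 4
= 4.4521 / 4
I_max = 1.113

1.113


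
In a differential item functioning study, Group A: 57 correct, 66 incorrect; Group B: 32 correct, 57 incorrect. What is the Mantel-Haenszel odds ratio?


Odds_A = 57/66 = 0.8636
Odds_B = 32/57 = 0.5614
OR = Odds_A / Odds_B = 0.8636 / 0.5614
Exactly, OR = (57 * 57) / (66 * 32) = 3249 / 2112
OR = 1.5384

1.5384


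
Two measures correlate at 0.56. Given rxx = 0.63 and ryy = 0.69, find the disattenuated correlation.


r_corrected = rxy / sqrt(rxx * ryy)
= 0.56 / sqrt(0.63 * 0.69)
= 0.56 / sqrt(0.4347)
= 0.56 / 0.659318
r_corrected = 0.8494

0.8494


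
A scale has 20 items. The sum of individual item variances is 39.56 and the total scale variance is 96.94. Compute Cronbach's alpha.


alpha = (k/(k-1)) * (1 - sum(si^2)/s_total^2)
= (20/19) * (1 - 39.56/96.94)
alpha = 0.6231

0.6231


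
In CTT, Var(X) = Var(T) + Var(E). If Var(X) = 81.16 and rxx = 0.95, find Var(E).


var_true = rxx * var_obs = 0.95 * 81.16 = 77.102
var_error = var_obs - var_true
var_error = 81.16 - 77.102
var_error = 4.058

4.058


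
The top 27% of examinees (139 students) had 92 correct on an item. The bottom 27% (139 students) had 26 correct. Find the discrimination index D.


p_upper = 92/139 = 0.6619
p_lower = 26/139 = 0.1871
D = 0.6619 - 0.1871 = 0.4748

0.4748


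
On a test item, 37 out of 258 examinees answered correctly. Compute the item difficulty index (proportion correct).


Item difficulty p = number correct / total examinees
p = 37 / 258
p = 0.1434

0.1434


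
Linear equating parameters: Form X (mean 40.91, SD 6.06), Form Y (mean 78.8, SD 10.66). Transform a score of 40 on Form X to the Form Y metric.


slope = SD_Y / SD_X = 10.66 / 6.06 ~ 1.7591
intercept = mean_Y - slope * mean_X = 78.8 - (10.66 / 6.06) * 40.91 ~ 6.8362
Y = slope * X + intercept. To avoid rounding drift from the rounded slope/intercept, evaluate the equivalent form Y = mean_Y + SD_Y * (X - mean_X) / SD_X at full precision:
Y = 78.8 + 10.66 * (40 - 40.91) / 6.06
Y = 78.8 - 10.66 * 0.91 / 6.06
Y = 78.8 - 9.7006 / 6.06
Y = 78.8 - 1.6008
Y = 77.1992

77.1992


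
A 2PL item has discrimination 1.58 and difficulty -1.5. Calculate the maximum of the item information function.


For 2PL, max info at theta = b = -1.5
I_max = a^2 / 4 = 1.58^2 / 4
= 2.4964 / 4
I_max = 0.6241

0.6241


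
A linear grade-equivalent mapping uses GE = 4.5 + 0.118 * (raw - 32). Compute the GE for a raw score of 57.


raw - median = 57 - 32 = 25
slope * diff = 0.118 * 25 = 2.95
GE = 4.5 + 2.95
GE = 7.45

7.45


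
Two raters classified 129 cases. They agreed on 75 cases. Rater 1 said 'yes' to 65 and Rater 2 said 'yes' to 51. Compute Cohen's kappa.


P_o = 75/129 = 0.581395
P_e = (65*51 + 64*78) / 16641 = 0.499189
kappa = (P_o - P_e) / (1 - P_e)
kappa = (0.581395 - 0.499189) / (1 - 0.499189)
kappa = 0.1641

0.1641


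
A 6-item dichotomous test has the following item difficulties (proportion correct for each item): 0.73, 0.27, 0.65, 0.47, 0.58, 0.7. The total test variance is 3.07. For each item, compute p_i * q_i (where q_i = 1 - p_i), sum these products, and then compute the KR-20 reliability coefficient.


For each item, compute p_i * q_i:
  Item 1: 0.73 * 0.27 = 0.1971
  Item 2: 0.27 * 0.73 = 0.1971
  Item 3: 0.65 * 0.35 = 0.2275
  Item 4: 0.47 * 0.53 = 0.2491
  Item 5: 0.58 * 0.42 = 0.2436
  Item 6: 0.7 * 0.3 = 0.21
Sum(p_i * q_i) = 0.1971 + 0.1971 + 0.2275 + 0.2491 + 0.2436 + 0.21 = 1.3244
KR-20 = (k/(k-1)) * (1 - Sum(p_i*q_i) / Var_total)
= (6/5) * (1 - 1.3244/3.07)
= 1.2 * 0.5686
KR-20 = 0.6823

0.6823


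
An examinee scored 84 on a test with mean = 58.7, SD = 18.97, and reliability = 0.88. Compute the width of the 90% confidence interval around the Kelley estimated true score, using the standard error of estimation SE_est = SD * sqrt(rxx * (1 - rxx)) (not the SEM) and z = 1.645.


True score estimate = 0.88*84 + 0.12*58.7 = 80.964
SE_est = SD * sqrt(rxx * (1 - rxx)) = 18.97 * sqrt(0.88 * 0.12) = 18.97 * sqrt(0.1056) = 6.16452
CI = T_est +/- z * SE_est, so width = 2 * z * SE_est = 2 * 1.645 * 6.16452
Width = 20.2813

20.2813


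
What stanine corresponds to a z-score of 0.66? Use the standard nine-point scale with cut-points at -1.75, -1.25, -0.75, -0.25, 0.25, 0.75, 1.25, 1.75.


Stanine boundaries: [-1.75, -1.25, -0.75, -0.25, 0.25, 0.75, 1.25, 1.75]
z = 0.66
Check each boundary:
  z >= -1.75 -> could be stanine 2
  z >= -1.25 -> could be stanine 3
  z >= -0.75 -> could be stanine 4
  z >= -0.25 -> could be stanine 5
  z >= 0.25 -> could be stanine 6
  z < 0.75
  z < 1.25
  z < 1.75
Highest qualifying boundary gives stanine = 6

6


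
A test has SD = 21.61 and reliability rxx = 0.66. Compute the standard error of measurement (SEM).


SEM = SD * sqrt(1 - rxx)
SEM = 21.61 * sqrt(1 - 0.66)
SEM = 21.61 * sqrt(0.34) = 21.61 * 0.583095
SEM = 12.6007

12.6007


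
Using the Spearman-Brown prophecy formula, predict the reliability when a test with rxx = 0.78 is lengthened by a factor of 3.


r_new = (n * rxx) / (1 + (n-1) * rxx)
r_new = (3 * 0.78) / (1 + 2 * 0.78)
r_new = 2.34 / 2.56
r_new = 0.9141

0.9141


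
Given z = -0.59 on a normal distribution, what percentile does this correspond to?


CDF(z) = 0.5 * (1 + erf(z/sqrt(2)))
erf(-0.4172) = -0.4448
CDF = 0.2776
Percentile rank = 0.2776 * 100 = 27.76

27.76


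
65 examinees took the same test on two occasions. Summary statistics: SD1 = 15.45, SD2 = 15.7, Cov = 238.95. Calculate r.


r = cov(X,Y) / (SD_X * SD_Y)
r = 238.95 / (15.45 * 15.7)
r = 238.95 / 242.565
r = 0.9851

0.9851


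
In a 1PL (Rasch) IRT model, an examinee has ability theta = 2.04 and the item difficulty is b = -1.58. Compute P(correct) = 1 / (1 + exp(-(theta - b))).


theta - b = 2.04 - -1.58 = 3.62
exp(-(theta - b)) = exp(-3.62) = 0.0268
P = 1 / (1 + 0.0268)
P = 0.9739

0.9739


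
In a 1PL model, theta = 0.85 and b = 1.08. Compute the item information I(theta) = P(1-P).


P = 1/(1+exp(-(0.85-1.08))) = 0.4428
I = P*(1-P) = 0.4428 * 0.5572
I = 0.2467

0.2467


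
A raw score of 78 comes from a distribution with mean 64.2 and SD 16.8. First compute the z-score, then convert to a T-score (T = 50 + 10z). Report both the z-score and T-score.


z = (X - mean) / SD = (78 - 64.2) / 16.8
z = 13.8 / 16.8
z = 0.8214
T-score = T = 50 + 10z
Carry z at full precision (z = 13.8 / 16.8) into the conversion:
T-score = 50 + 10 * (13.8 / 16.8) = 50 + 138 / 16.8
T-score = 50 + 8.2143
T-score = 58.2143

58.2143


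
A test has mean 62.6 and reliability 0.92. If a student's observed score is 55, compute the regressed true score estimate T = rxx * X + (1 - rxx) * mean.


T_est = rxx * X + (1 - rxx) * mean
T_est = 0.92 * 55 + 0.08 * 62.6
T_est = 50.6 + 5.008
T_est = 55.608

55.608


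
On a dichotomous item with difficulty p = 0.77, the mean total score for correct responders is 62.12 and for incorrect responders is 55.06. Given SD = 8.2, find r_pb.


q = 1 - p = 0.23
rpb = ((M1 - M0) / SD) * sqrt(p * q)
rpb = ((62.12 - 55.06) / 8.2) * sqrt(0.77 * 0.23)
rpb = 0.3623

0.3623


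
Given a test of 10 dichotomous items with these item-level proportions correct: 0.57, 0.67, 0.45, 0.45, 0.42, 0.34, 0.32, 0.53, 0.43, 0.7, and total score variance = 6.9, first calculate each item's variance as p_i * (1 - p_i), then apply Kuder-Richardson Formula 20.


For each item, compute p_i * q_i:
  Item 1: 0.57 * 0.43 = 0.2451
  Item 2: 0.67 * 0.33 = 0.2211
  Item 3: 0.45 * 0.55 = 0.2475
  Item 4: 0.45 * 0.55 = 0.2475
  Item 5: 0.42 * 0.58 = 0.2436
  Item 6: 0.34 * 0.66 = 0.2244
  Item 7: 0.32 * 0.68 = 0.2176
  Item 8: 0.53 * 0.47 = 0.2491
  Item 9: 0.43 * 0.57 = 0.2451
  Item 10: 0.7 * 0.3 = 0.21
Sum(p_i * q_i) = 0.2451 + 0.2211 + 0.2475 + 0.2475 + 0.2436 + 0.2244 + 0.2176 + 0.2491 + 0.2451 + 0.21 = 2.351
KR-20 = (k/(k-1)) * (1 - Sum(p_i*q_i) / Var_total)
= (10/9) * (1 - 2.351/6.9)
= 1.1111 * 0.6593
KR-20 = 0.7325

0.7325


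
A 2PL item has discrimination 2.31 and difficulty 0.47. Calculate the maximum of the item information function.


For 2PL, max info at theta = b = 0.47
I_max = a^2 / 4 = 2.31^2 / 4
= 5.3361 / 4
I_max = 1.334

1.334


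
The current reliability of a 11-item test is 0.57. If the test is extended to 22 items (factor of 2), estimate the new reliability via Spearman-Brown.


r_new = (n * rxx) / (1 + (n-1) * rxx)
r_new = (2 * 0.57) / (1 + 1 * 0.57)
r_new = 1.14 / 1.57
r_new = 0.7261

0.7261


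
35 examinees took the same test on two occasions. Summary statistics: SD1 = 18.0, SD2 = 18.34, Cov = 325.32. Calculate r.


r = cov(X,Y) / (SD_X * SD_Y)
r = 325.32 / (18.0 * 18.34)
r = 325.32 / 330.12
r = 0.9855

0.9855


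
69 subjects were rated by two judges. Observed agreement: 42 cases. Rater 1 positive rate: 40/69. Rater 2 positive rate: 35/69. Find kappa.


P_o = 42/69 = 0.608696
P_e = (40*35 + 29*34) / 4761 = 0.501155
kappa = (P_o - P_e) / (1 - P_e)
kappa = (0.608696 - 0.501155) / (1 - 0.501155)
kappa = 0.2156

0.2156


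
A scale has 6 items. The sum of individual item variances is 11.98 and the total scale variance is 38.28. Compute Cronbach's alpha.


alpha = (k/(k-1)) * (1 - sum(si^2)/s_total^2)
= (6/5) * (1 - 11.98/38.28)
alpha = 0.8245

0.8245


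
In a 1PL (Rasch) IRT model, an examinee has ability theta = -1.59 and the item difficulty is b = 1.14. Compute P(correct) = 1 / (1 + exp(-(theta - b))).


theta - b = -1.59 - 1.14 = -2.73
exp(-(theta - b)) = exp(2.73) = 15.3329
P = 1 / (1 + 15.3329)
P = 0.0612

0.0612


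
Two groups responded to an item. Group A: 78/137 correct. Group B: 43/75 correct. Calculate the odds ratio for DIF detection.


Odds_A = 78/59 = 1.322
Odds_B = 43/32 = 1.3438
OR = Odds_A / Odds_B = 1.322 / 1.3438
Exactly, OR = (78 * 32) / (59 * 43) = 2496 / 2537
OR = 0.9838

0.9838


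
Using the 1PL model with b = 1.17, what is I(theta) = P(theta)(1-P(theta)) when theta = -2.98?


P = 1/(1+exp(-(-2.98-1.17))) = 0.0155
I = P*(1-P) = 0.0155 * 0.9845
I = 0.0153

0.0153


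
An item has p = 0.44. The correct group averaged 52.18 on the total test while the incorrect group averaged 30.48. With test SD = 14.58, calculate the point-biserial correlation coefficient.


q = 1 - p = 0.56
rpb = ((M1 - M0) / SD) * sqrt(p * q)
rpb = ((52.18 - 30.48) / 14.58) * sqrt(0.44 * 0.56)
rpb = 0.7388

0.7388


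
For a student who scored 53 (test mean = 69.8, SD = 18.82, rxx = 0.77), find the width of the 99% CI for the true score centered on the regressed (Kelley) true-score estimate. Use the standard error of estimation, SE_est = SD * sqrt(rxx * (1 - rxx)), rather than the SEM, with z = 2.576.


True score estimate = 0.77*53 + 0.23*69.8 = 56.864
SE_est = SD * sqrt(rxx * (1 - rxx)) = 18.82 * sqrt(0.77 * 0.23) = 18.82 * sqrt(0.1771) = 7.920068
CI = T_est +/- z * SE_est, so width = 2 * z * SE_est = 2 * 2.576 * 7.920068
Width = 40.8042

40.8042


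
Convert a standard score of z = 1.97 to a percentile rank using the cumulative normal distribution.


CDF(z) = 0.5 * (1 + erf(z/sqrt(2)))
erf(1.393) = 0.9512
CDF = 0.9756
Percentile rank = 0.9756 * 100 = 97.56

97.56


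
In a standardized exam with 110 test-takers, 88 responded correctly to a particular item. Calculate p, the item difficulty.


Item difficulty p = number correct / total examinees
p = 88 / 110
p = 0.8

0.8


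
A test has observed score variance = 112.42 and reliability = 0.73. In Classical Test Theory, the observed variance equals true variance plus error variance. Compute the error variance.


var_true = rxx * var_obs = 0.73 * 112.42 = 82.0666
var_error = var_obs - var_true
var_error = 112.42 - 82.0666
var_error = 30.3534

30.3534


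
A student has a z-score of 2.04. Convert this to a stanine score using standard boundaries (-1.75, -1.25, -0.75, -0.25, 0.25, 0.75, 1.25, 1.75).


Stanine boundaries: [-1.75, -1.25, -0.75, -0.25, 0.25, 0.75, 1.25, 1.75]
z = 2.04
Check each boundary:
  z >= -1.75 -> could be stanine 2
  z >= -1.25 -> could be stanine 3
  z >= -0.75 -> could be stanine 4
  z >= -0.25 -> could be stanine 5
  z >= 0.25 -> could be stanine 6
  z >= 0.75 -> could be stanine 7
  z >= 1.25 -> could be stanine 8
  z >= 1.75 -> could be stanine 9
Highest qualifying boundary gives stanine = 9

9


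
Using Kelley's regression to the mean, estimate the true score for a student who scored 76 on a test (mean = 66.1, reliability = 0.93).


T_est = rxx * X + (1 - rxx) * mean
T_est = 0.93 * 76 + 0.07 * 66.1
T_est = 70.68 + 4.627
T_est = 75.307

75.307


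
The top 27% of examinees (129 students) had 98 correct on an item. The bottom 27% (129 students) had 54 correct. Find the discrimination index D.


p_upper = 98/129 = 0.7597
p_lower = 54/129 = 0.4186
D = 0.7597 - 0.4186 = 0.3411

0.3411


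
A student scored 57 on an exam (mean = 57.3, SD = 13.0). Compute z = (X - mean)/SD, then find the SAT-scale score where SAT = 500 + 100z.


z = (X - mean) / SD = (57 - 57.3) / 13.0
z = -0.3 / 13.0
z = -0.0231
SAT-scale = SAT = 500 + 100z
Carry z at full precision (z = -0.3 / 13.0) into the conversion:
SAT-scale = 500 + 100 * (-0.3 / 13.0) = 500 + -30 / 13.0
SAT-scale = 500 + -2.3077
SAT-scale = 497.6923

497.6923


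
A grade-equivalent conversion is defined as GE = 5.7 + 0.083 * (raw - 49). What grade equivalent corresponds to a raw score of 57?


raw - median = 57 - 49 = 8
slope * diff = 0.083 * 8 = 0.664
GE = 5.7 + 0.664
GE = 6.364

6.364


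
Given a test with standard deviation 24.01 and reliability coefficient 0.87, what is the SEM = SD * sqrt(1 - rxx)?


SEM = SD * sqrt(1 - rxx)
SEM = 24.01 * sqrt(1 - 0.87)
SEM = 24.01 * sqrt(0.13) = 24.01 * 0.360555
SEM = 8.6569

8.6569


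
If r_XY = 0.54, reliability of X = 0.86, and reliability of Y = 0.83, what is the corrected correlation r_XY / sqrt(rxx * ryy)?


r_corrected = rxy / sqrt(rxx * ryy)
= 0.54 / sqrt(0.86 * 0.83)
= 0.54 / sqrt(0.7138)
= 0.54 / 0.844867
r_corrected = 0.6392

0.6392


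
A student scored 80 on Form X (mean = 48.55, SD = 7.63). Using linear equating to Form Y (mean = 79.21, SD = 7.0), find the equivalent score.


slope = SD_Y / SD_X = 7.0 / 7.63 ~ 0.9174
intercept = mean_Y - slope * mean_X = 79.21 - (7.0 / 7.63) * 48.55 ~ 34.6687
Y = slope * X + intercept. To avoid rounding drift from the rounded slope/intercept, evaluate the equivalent form Y = mean_Y + SD_Y * (X - mean_X) / SD_X at full precision:
Y = 79.21 + 7.0 * (80 - 48.55) / 7.63
Y = 79.21 + 7.0 * 31.45 / 7.63
Y = 79.21 + 220.15 / 7.63
Y = 79.21 + 28.8532
Y = 108.0632

108.0632


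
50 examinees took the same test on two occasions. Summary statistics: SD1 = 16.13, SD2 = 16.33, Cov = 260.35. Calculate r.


r = cov(X,Y) / (SD_X * SD_Y)
r = 260.35 / (16.13 * 16.33)
r = 260.35 / 263.4029
r = 0.9884

0.9884


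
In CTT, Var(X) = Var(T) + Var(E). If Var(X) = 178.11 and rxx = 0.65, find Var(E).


var_true = rxx * var_obs = 0.65 * 178.11 = 115.7715
var_error = var_obs - var_true
var_error = 178.11 - 115.7715
var_error = 62.3385

62.3385


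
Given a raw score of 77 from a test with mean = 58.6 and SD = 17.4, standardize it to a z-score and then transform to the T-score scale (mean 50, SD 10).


z = (X - mean) / SD = (77 - 58.6) / 17.4
z = 18.4 / 17.4
z = 1.0575
T-score = T = 50 + 10z
Carry z at full precision (z = 18.4 / 17.4) into the conversion:
T-score = 50 + 10 * (18.4 / 17.4) = 50 + 184 / 17.4
T-score = 50 + 10.5747
T-score = 60.5747

60.5747


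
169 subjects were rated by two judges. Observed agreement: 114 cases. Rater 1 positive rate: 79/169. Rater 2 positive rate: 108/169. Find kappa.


P_o = 114/169 = 0.674556
P_e = (79*108 + 90*61) / 28561 = 0.490949
kappa = (P_o - P_e) / (1 - P_e)
kappa = (0.674556 - 0.490949) / (1 - 0.490949)
kappa = 0.3607

0.3607


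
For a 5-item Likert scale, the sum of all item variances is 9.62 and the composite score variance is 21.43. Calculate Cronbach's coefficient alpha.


alpha = (k/(k-1)) * (1 - sum(si^2)/s_total^2)
= (5/4) * (1 - 9.62/21.43)
alpha = 0.6889

0.6889


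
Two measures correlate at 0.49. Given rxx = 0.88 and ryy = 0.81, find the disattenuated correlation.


r_corrected = rxy / sqrt(rxx * ryy)
= 0.49 / sqrt(0.88 * 0.81)
= 0.49 / sqrt(0.7128)
= 0.49 / 0.844275
r_corrected = 0.5804

0.5804


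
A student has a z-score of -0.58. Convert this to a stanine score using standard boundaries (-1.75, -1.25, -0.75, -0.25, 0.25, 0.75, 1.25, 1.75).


Stanine boundaries: [-1.75, -1.25, -0.75, -0.25, 0.25, 0.75, 1.25, 1.75]
z = -0.58
Check each boundary:
  z >= -1.75 -> could be stanine 2
  z >= -1.25 -> could be stanine 3
  z >= -0.75 -> could be stanine 4
  z < -0.25
  z < 0.25
  z < 0.75
  z < 1.25
  z < 1.75
Highest qualifying boundary gives stanine = 4

4


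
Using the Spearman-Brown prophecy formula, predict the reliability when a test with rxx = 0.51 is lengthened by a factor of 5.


r_new = (n * rxx) / (1 + (n-1) * rxx)
r_new = (5 * 0.51) / (1 + 4 * 0.51)
r_new = 2.55 / 3.04
r_new = 0.8388

0.8388


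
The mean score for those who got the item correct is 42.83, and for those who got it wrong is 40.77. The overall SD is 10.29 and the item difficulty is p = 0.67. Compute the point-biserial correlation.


q = 1 - p = 0.33
rpb = ((M1 - M0) / SD) * sqrt(p * q)
rpb = ((42.83 - 40.77) / 10.29) * sqrt(0.67 * 0.33)
rpb = 0.0941

0.0941


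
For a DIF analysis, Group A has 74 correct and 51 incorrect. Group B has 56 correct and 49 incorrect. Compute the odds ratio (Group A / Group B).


Odds_A = 74/51 = 1.451
Odds_B = 56/49 = 1.1429
OR = Odds_A / Odds_B = 1.451 / 1.1429
Exactly, OR = (74 * 49) / (51 * 56) = 3626 / 2856
OR = 1.2696

1.2696


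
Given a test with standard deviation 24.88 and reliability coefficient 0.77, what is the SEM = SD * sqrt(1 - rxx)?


SEM = SD * sqrt(1 - rxx)
SEM = 24.88 * sqrt(1 - 0.77)
SEM = 24.88 * sqrt(0.23) = 24.88 * 0.479583
SEM = 11.932

11.932


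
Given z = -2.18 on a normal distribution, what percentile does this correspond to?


CDF(z) = 0.5 * (1 + erf(z/sqrt(2)))
erf(-1.5415) = -0.9707
CDF = 0.0146
Percentile rank = 0.0146 * 100 = 1.46

1.46


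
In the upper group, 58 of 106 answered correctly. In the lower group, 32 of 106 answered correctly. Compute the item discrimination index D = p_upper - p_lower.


p_upper = 58/106 = 0.5472
p_lower = 32/106 = 0.3019
D = 0.5472 - 0.3019 = 0.2453

0.2453


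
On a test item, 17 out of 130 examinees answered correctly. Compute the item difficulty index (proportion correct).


Item difficulty p = number correct / total examinees
p = 17 / 130
p = 0.1308

0.1308


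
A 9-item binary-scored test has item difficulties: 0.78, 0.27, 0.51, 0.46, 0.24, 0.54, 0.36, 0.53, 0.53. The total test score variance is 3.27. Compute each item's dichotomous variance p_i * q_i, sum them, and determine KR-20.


For each item, compute p_i * q_i:
  Item 1: 0.78 * 0.22 = 0.1716
  Item 2: 0.27 * 0.73 = 0.1971
  Item 3: 0.51 * 0.49 = 0.2499
  Item 4: 0.46 * 0.54 = 0.2484
  Item 5: 0.24 * 0.76 = 0.1824
  Item 6: 0.54 * 0.46 = 0.2484
  Item 7: 0.36 * 0.64 = 0.2304
  Item 8: 0.53 * 0.47 = 0.2491
  Item 9: 0.53 * 0.47 = 0.2491
Sum(p_i * q_i) = 0.1716 + 0.1971 + 0.2499 + 0.2484 + 0.1824 + 0.2484 + 0.2304 + 0.2491 + 0.2491 = 2.0264
KR-20 = (k/(k-1)) * (1 - Sum(p_i*q_i) / Var_total)
= (9/8) * (1 - 2.0264/3.27)
= 1.125 * 0.3803
KR-20 = 0.4278

0.4278


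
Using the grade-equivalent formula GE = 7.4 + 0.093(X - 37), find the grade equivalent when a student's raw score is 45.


raw - median = 45 - 37 = 8
slope * diff = 0.093 * 8 = 0.744
GE = 7.4 + 0.744
GE = 8.144

8.144


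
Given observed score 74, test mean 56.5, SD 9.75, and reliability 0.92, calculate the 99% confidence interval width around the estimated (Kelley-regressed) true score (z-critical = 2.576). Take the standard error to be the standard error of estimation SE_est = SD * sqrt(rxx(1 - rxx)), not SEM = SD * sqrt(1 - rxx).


True score estimate = 0.92*74 + 0.08*56.5 = 72.6
SE_est = SD * sqrt(rxx * (1 - rxx)) = 9.75 * sqrt(0.92 * 0.08) = 9.75 * sqrt(0.0736) = 2.645109
CI = T_est +/- z * SE_est, so width = 2 * z * SE_est = 2 * 2.576 * 2.645109
Width = 13.6276

13.6276


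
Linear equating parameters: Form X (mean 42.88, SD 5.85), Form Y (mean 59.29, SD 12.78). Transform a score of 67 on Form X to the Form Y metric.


slope = SD_Y / SD_X = 12.78 / 5.85 ~ 2.1846
intercept = mean_Y - slope * mean_X = 59.29 - (12.78 / 5.85) * 42.88 ~ -34.3863
Y = slope * X + intercept. To avoid rounding drift from the rounded slope/intercept, evaluate the equivalent form Y = mean_Y + SD_Y * (X - mean_X) / SD_X at full precision:
Y = 59.29 + 12.78 * (67 - 42.88) / 5.85
Y = 59.29 + 12.78 * 24.12 / 5.85
Y = 59.29 + 308.2536 / 5.85
Y = 59.29 + 52.6929
Y = 111.9829

111.9829


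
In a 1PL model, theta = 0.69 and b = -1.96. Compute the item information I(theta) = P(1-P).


P = 1/(1+exp(-(0.69--1.96))) = 0.934
I = P*(1-P) = 0.934 * 0.066
I = 0.0616

0.0616


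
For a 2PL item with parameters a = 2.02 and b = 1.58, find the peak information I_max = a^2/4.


For 2PL, max info at theta = b = 1.58
I_max = a^2 / 4 = 2.02^2 / 4
= 4.0804 / 4
I_max = 1.0201

1.0201


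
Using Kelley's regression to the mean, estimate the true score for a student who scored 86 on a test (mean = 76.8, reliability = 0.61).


T_est = rxx * X + (1 - rxx) * mean
T_est = 0.61 * 86 + 0.39 * 76.8
T_est = 52.46 + 29.952
T_est = 82.412

82.412


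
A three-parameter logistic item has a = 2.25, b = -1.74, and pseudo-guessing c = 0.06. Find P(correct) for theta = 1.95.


logit = 2.25*(1.95 - -1.74) = 8.3025
P* = 1/(1 + exp(-8.3025)) = 0.9998
P = 0.06 + (1 - 0.06) * 0.9998
P = 0.9998

0.9998


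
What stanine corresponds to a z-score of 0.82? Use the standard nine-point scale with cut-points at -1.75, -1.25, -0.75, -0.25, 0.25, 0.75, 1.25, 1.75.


Stanine boundaries: [-1.75, -1.25, -0.75, -0.25, 0.25, 0.75, 1.25, 1.75]
z = 0.82
Check each boundary:
  z >= -1.75 -> could be stanine 2
  z >= -1.25 -> could be stanine 3
  z >= -0.75 -> could be stanine 4
  z >= -0.25 -> could be stanine 5
  z >= 0.25 -> could be stanine 6
  z >= 0.75 -> could be stanine 7
  z < 1.25
  z < 1.75
Highest qualifying boundary gives stanine = 7

7


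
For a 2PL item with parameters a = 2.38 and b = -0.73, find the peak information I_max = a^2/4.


For 2PL, max info at theta = b = -0.73
I_max = a^2 / 4 = 2.38^2 / 4
= 5.6644 / 4
I_max = 1.4161

1.4161


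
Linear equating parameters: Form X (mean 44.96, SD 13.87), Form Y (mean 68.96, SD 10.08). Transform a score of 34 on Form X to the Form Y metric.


slope = SD_Y / SD_X = 10.08 / 13.87 ~ 0.7267
intercept = mean_Y - slope * mean_X = 68.96 - (10.08 / 13.87) * 44.96 ~ 36.2854
Y = slope * X + intercept. To avoid rounding drift from the rounded slope/intercept, evaluate the equivalent form Y = mean_Y + SD_Y * (X - mean_X) / SD_X at full precision:
Y = 68.96 + 10.08 * (34 - 44.96) / 13.87
Y = 68.96 - 10.08 * 10.96 / 13.87
Y = 68.96 - 110.4768 / 13.87
Y = 68.96 - 7.9652
Y = 60.9948

60.9948


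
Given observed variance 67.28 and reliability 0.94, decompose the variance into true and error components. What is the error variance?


var_true = rxx * var_obs = 0.94 * 67.28 = 63.2432
var_error = var_obs - var_true
var_error = 67.28 - 63.2432
var_error = 4.0368

4.0368


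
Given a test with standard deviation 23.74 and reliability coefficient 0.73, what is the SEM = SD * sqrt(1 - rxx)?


SEM = SD * sqrt(1 - rxx)
SEM = 23.74 * sqrt(1 - 0.73)
SEM = 23.74 * sqrt(0.27) = 23.74 * 0.519615
SEM = 12.3357

12.3357


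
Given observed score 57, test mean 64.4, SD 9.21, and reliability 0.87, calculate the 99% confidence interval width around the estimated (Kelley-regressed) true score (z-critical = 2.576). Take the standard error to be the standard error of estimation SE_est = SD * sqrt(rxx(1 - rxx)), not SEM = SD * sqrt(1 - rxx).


True score estimate = 0.87*57 + 0.13*64.4 = 57.962
SE_est = SD * sqrt(rxx * (1 - rxx)) = 9.21 * sqrt(0.87 * 0.13) = 9.21 * sqrt(0.1131) = 3.097355
CI = T_est +/- z * SE_est, so width = 2 * z * SE_est = 2 * 2.576 * 3.097355
Width = 15.9576

15.9576


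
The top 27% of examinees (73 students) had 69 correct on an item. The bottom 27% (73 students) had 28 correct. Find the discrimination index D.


p_upper = 69/73 = 0.9452
p_lower = 28/73 = 0.3836
D = 0.9452 - 0.3836 = 0.5616

0.5616


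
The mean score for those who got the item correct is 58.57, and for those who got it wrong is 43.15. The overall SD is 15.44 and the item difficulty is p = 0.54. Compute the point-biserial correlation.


q = 1 - p = 0.46
rpb = ((M1 - M0) / SD) * sqrt(p * q)
rpb = ((58.57 - 43.15) / 15.44) * sqrt(0.54 * 0.46)
rpb = 0.4978

0.4978


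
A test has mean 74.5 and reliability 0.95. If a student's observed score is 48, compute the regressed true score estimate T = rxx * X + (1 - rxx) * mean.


T_est = rxx * X + (1 - rxx) * mean
T_est = 0.95 * 48 + 0.05 * 74.5
T_est = 45.6 + 3.725
T_est = 49.325

49.325


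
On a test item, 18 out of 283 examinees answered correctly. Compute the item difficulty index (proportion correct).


Item difficulty p = number correct / total examinees
p = 18 / 283
p = 0.0636

0.0636


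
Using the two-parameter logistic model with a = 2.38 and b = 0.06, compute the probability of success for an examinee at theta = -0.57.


a*(theta - b) = 2.38 * (-0.57 - 0.06) = -1.4994
exp(--1.4994) = 4.479
P = 1 / (1 + 4.479)
P = 0.1825

0.1825


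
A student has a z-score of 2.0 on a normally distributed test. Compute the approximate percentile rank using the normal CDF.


CDF(z) = 0.5 * (1 + erf(z/sqrt(2)))
erf(1.4142) = 0.9545
CDF = 0.9772
Percentile rank = 0.9772 * 100 = 97.72

97.72


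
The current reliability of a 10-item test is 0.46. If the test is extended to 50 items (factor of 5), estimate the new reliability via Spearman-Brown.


r_new = (n * rxx) / (1 + (n-1) * rxx)
r_new = (5 * 0.46) / (1 + 4 * 0.46)
r_new = 2.3 / 2.84
r_new = 0.8099

0.8099


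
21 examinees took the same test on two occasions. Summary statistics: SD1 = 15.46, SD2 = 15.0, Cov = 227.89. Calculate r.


r = cov(X,Y) / (SD_X * SD_Y)
r = 227.89 / (15.46 * 15.0)
r = 227.89 / 231.9
r = 0.9827

0.9827


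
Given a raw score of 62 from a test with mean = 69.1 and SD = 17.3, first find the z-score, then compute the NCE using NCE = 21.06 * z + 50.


z = (X - mean) / SD = (62 - 69.1) / 17.3
z = -7.1 / 17.3
z = -0.4104
NCE = NCE = 21.06z + 50
Carry z at full precision (z = -7.1 / 17.3) into the conversion:
NCE = 21.06 * (-7.1 / 17.3) + 50 = -149.526 / 17.3 + 50
NCE = -8.6431 + 50
NCE = 41.3569

41.3569


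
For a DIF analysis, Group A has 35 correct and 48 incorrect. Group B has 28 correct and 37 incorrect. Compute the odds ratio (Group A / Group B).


Odds_A = 35/48 = 0.7292
Odds_B = 28/37 = 0.7568
OR = Odds_A / Odds_B = 0.7292 / 0.7568
Exactly, OR = (35 * 37) / (48 * 28) = 1295 / 1344
OR = 0.9635

0.9635


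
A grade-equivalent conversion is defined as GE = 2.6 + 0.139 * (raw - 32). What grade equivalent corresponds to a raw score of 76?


raw - median = 76 - 32 = 44
slope * diff = 0.139 * 44 = 6.116
GE = 2.6 + 6.116
GE = 8.716

8.716


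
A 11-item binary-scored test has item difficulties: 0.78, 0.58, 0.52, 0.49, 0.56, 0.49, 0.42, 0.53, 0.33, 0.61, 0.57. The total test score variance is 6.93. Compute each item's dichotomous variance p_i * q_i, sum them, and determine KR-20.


For each item, compute p_i * q_i:
  Item 1: 0.78 * 0.22 = 0.1716
  Item 2: 0.58 * 0.42 = 0.2436
  Item 3: 0.52 * 0.48 = 0.2496
  Item 4: 0.49 * 0.51 = 0.2499
  Item 5: 0.56 * 0.44 = 0.2464
  Item 6: 0.49 * 0.51 = 0.2499
  Item 7: 0.42 * 0.58 = 0.2436
  Item 8: 0.53 * 0.47 = 0.2491
  Item 9: 0.33 * 0.67 = 0.2211
  Item 10: 0.61 * 0.39 = 0.2379
  Item 11: 0.57 * 0.43 = 0.2451
Sum(p_i * q_i) = 0.1716 + 0.2436 + 0.2496 + 0.2499 + 0.2464 + 0.2499 + 0.2436 + 0.2491 + 0.2211 + 0.2379 + 0.2451 = 2.6078
KR-20 = (k/(k-1)) * (1 - Sum(p_i*q_i) / Var_total)
= (11/10) * (1 - 2.6078/6.93)
= 1.1 * 0.6237
KR-20 = 0.6861

0.6861


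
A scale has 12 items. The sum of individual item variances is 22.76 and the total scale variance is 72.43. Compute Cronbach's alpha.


alpha = (k/(k-1)) * (1 - sum(si^2)/s_total^2)
= (12/11) * (1 - 22.76/72.43)
alpha = 0.7481

0.7481


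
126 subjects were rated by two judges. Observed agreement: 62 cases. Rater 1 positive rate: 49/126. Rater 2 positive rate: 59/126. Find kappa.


P_o = 62/126 = 0.492063
P_e = (49*59 + 77*67) / 15876 = 0.507055
kappa = (P_o - P_e) / (1 - P_e)
kappa = (0.492063 - 0.507055) / (1 - 0.507055)
kappa = -0.0304

-0.0304


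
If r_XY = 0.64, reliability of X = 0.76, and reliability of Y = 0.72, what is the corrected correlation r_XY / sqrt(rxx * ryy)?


r_corrected = rxy / sqrt(rxx * ryy)
= 0.64 / sqrt(0.76 * 0.72)
= 0.64 / sqrt(0.5472)
= 0.64 / 0.73973
r_corrected = 0.8652

0.8652


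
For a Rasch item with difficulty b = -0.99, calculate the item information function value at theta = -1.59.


P = 1/(1+exp(-(-1.59--0.99))) = 0.3543
I = P*(1-P) = 0.3543 * 0.6457
I = 0.2288

0.2288


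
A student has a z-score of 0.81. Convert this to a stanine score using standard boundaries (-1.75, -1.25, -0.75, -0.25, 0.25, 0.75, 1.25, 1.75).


Stanine boundaries: [-1.75, -1.25, -0.75, -0.25, 0.25, 0.75, 1.25, 1.75]
z = 0.81
Check each boundary:
  z >= -1.75 -> could be stanine 2
  z >= -1.25 -> could be stanine 3
  z >= -0.75 -> could be stanine 4
  z >= -0.25 -> could be stanine 5
  z >= 0.25 -> could be stanine 6
  z >= 0.75 -> could be stanine 7
  z < 1.25
  z < 1.75
Highest qualifying boundary gives stanine = 7

7
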